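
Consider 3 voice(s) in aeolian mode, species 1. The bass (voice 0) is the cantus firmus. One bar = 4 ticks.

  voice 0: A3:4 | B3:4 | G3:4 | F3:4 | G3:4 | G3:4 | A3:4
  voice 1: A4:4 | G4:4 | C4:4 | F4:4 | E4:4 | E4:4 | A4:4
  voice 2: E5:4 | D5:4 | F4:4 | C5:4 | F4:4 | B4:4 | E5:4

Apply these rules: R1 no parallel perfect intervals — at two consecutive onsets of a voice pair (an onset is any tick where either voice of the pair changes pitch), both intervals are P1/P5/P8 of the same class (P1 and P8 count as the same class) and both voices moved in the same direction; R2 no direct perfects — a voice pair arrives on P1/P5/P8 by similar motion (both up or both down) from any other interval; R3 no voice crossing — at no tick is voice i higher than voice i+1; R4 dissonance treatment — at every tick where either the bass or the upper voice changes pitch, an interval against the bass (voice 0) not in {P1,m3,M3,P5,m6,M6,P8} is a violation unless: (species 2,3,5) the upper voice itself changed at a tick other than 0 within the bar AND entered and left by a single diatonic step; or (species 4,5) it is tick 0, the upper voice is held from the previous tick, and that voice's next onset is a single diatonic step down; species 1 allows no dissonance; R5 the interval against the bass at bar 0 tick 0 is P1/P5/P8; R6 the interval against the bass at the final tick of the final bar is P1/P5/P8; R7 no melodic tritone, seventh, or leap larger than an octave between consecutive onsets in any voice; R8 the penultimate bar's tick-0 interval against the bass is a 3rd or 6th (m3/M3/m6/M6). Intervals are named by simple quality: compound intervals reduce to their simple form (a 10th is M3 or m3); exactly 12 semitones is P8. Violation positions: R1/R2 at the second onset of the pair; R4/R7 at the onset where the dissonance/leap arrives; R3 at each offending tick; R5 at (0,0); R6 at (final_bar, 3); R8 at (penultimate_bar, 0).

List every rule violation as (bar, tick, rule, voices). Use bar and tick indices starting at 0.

(1, 0, R1, (1, 2))
(2, 0, R4, (0, 1))
(2, 0, R4, (0, 2))
(3, 0, R2, (1, 2))
(4, 0, R4, (0, 2))
(5, 0, R7, (2,))
(6, 0, R1, (1, 2))
(6, 0, R2, (0, 1))
(6, 0, R2, (0, 2))

bar 0: v0=A3 v1=A4 v2=E5 downbeat P5
bar 1: v0=B3 v1=G4 v2=D5 downbeat m3
bar 2: v0=G3 v1=C4 v2=F4 downbeat m7
bar 3: v0=F3 v1=F4 v2=C5 downbeat P5
bar 4: v0=G3 v1=E4 v2=F4 downbeat m7
bar 5: v0=G3 v1=E4 v2=B4 downbeat M3
bar 6: v0=A3 v1=A4 v2=E5 downbeat P5
  -> R1 @ bar 1 tick 0 v(1, 2): A4/E5 P5 -> G4/D5 P5 similar
  -> R4 @ bar 2 tick 0 v(0, 1): G3/C4 P4 untreated
  -> R4 @ bar 2 tick 0 v(0, 2): G3/F4 m7 untreated
  -> R2 @ bar 3 tick 0 v(1, 2): C4/F4 P4 -> F4/C5 P5 similar
  -> R4 @ bar 4 tick 0 v(0, 2): G3/F4 m7 untreated
  -> R7 @ bar 5 tick 0 v(2,): F4->B4 leap 6st
  -> R1 @ bar 6 tick 0 v(1, 2): E4/B4 P5 -> A4/E5 P5 similar
  -> R2 @ bar 6 tick 0 v(0, 1): G3/E4 M6 -> A3/A4 P8 similar
  -> R2 @ bar 6 tick 0 v(0, 2): G3/B4 M3 -> A3/E5 P5 similar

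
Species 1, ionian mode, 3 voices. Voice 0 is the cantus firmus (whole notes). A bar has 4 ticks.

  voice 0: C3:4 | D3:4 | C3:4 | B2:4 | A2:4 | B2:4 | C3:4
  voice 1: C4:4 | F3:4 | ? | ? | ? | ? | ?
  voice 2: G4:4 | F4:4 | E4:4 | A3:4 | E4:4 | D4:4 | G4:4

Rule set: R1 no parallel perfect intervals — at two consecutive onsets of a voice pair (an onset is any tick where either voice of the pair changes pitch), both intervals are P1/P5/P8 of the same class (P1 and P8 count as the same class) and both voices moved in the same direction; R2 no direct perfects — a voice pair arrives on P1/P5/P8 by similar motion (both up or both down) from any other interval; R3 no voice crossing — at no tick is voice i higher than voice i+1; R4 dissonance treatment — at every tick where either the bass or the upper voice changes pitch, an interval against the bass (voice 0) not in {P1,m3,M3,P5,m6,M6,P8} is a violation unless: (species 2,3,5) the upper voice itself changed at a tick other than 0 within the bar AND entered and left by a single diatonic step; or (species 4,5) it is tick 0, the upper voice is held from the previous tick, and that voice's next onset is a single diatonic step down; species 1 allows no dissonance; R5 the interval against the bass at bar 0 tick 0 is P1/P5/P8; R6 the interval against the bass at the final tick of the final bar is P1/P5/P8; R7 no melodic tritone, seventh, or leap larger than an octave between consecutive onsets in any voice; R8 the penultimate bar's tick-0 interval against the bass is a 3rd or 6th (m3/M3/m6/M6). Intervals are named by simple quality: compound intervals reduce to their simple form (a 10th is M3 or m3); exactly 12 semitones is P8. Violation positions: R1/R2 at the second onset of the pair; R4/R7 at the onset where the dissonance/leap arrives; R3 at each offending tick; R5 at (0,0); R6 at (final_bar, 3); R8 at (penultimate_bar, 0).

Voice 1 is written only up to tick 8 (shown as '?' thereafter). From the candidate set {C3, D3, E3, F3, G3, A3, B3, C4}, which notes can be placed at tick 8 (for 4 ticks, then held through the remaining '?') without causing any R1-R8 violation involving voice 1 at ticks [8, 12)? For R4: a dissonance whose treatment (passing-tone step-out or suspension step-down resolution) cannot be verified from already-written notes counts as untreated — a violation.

{A3, C4, G3}

C3: violates R2
D3: violates R4
E3: violates R1
F3: violates R4
G3: legal
A3: legal
B3: violates R4,R7
C4: legal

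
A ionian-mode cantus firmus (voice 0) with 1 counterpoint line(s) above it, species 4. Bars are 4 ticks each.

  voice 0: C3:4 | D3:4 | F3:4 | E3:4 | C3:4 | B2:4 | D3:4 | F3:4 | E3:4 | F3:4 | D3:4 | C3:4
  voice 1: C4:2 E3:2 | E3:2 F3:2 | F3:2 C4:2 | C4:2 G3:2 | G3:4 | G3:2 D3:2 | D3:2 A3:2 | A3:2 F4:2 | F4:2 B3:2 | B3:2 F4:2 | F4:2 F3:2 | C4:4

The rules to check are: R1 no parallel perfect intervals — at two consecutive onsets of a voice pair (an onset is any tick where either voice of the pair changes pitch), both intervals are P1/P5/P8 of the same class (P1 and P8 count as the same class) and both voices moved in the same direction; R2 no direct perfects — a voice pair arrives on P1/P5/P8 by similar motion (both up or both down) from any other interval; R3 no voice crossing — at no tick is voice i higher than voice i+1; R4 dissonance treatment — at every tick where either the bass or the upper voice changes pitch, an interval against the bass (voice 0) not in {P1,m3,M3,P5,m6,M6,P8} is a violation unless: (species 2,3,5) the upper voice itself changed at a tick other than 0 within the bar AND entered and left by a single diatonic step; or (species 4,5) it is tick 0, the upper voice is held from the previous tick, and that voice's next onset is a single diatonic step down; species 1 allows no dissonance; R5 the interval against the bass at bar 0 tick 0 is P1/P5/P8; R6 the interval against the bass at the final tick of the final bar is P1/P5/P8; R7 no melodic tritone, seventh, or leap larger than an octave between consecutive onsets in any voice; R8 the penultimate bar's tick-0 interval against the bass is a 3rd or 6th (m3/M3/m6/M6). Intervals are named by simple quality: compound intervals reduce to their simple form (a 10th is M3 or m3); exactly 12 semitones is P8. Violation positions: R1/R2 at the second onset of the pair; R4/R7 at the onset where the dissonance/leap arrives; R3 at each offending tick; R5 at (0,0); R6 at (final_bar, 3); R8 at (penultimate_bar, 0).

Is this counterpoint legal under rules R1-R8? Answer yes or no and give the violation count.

bar 0: v0=C3 v1=C4 (P8)
bar 1: v0=D3 v1=E3 (M2)
bar 2: v0=F3 v1=F3 (P1)
bar 3: v0=E3 v1=C4 (m6)
bar 4: v0=C3 v1=G3 (P5)
bar 5: v0=B2 v1=G3 (m6)
bar 6: v0=D3 v1=D3 (P1)
bar 7: v0=F3 v1=A3 (M3)
bar 8: v0=E3 v1=F4 (m2)
bar 9: v0=F3 v1=B3 (TT)
bar 10: v0=D3 v1=F4 (m3)
bar 11: v0=C3 v1=C4 (P8)
  R4 @ bar1.0: D3/E3 M2 untreated
  R4 @ bar8.0: E3/F4 m2 untreated
  R7 @ bar8.2: F4->B3 leap 6st
  R4 @ bar9.0: F3/B3 TT untreated
  R7 @ bar9.2: B3->F4 leap 6st

No (5 violations)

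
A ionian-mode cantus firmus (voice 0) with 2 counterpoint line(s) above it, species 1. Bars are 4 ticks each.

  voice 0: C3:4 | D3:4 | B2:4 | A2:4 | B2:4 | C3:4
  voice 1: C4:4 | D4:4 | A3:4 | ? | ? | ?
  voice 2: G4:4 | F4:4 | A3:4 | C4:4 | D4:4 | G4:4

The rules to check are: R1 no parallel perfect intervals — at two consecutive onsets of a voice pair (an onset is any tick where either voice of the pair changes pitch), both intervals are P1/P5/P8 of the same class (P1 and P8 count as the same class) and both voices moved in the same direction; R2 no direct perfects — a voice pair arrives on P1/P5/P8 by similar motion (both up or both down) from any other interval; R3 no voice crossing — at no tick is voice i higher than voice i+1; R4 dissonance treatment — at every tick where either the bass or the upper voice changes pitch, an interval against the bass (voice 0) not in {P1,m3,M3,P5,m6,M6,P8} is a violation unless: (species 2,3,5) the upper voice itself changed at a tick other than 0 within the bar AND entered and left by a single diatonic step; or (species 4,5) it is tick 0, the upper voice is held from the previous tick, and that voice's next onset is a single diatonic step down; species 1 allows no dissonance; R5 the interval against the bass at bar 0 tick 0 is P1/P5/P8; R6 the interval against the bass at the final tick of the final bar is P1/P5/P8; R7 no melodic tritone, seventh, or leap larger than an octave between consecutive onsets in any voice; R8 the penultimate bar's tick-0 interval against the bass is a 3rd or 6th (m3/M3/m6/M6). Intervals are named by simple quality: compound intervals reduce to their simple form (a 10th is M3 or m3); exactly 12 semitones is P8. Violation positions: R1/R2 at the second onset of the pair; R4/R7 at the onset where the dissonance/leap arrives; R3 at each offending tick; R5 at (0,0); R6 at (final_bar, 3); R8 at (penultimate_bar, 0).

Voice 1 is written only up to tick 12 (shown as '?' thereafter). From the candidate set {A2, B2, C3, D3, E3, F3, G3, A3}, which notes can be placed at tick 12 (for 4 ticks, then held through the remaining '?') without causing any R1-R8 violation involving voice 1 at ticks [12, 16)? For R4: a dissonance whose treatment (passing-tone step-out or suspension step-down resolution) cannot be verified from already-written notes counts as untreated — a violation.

A2: violates R2
B2: violates R4,R7
C3: legal
D3: violates R4
E3: violates R2
F3: legal
G3: violates R4
A3: legal

{A3, C3, F3}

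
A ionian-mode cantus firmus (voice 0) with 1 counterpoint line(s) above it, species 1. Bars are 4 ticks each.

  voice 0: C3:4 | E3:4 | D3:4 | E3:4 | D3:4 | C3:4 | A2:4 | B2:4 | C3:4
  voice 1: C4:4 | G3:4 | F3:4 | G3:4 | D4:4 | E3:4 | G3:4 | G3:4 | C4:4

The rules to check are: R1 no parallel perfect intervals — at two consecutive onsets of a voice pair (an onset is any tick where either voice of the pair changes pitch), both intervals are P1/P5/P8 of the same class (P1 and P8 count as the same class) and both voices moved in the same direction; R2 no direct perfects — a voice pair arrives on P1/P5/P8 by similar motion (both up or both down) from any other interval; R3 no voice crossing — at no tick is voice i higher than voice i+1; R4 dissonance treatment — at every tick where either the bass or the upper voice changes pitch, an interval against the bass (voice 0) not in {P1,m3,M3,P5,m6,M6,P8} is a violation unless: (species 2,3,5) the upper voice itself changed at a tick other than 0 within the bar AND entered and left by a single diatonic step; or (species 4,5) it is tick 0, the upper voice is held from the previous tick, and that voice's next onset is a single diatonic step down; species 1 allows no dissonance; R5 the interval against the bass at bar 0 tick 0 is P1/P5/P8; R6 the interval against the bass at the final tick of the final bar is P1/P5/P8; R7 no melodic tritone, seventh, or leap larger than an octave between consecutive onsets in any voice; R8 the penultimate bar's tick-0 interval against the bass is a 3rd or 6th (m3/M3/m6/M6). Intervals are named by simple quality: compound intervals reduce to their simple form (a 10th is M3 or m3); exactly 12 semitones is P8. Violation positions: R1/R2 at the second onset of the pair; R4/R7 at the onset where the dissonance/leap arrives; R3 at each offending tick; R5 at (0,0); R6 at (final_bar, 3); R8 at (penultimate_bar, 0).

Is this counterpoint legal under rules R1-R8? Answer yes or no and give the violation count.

No (3 violations)

bar 0: v0=C3 v1=C4 (P8)
bar 1: v0=E3 v1=G3 (m3)
bar 2: v0=D3 v1=F3 (m3)
bar 3: v0=E3 v1=G3 (m3)
bar 4: v0=D3 v1=D4 (P8)
bar 5: v0=C3 v1=E3 (M3)
bar 6: v0=A2 v1=G3 (m7)
bar 7: v0=B2 v1=G3 (m6)
bar 8: v0=C3 v1=C4 (P8)
  R7 @ bar5.0: D4->E3 leap 10st
  R4 @ bar6.0: A2/G3 m7 untreated
  R2 @ bar8.0: B2/G3 m6 -> C3/C4 P8 similar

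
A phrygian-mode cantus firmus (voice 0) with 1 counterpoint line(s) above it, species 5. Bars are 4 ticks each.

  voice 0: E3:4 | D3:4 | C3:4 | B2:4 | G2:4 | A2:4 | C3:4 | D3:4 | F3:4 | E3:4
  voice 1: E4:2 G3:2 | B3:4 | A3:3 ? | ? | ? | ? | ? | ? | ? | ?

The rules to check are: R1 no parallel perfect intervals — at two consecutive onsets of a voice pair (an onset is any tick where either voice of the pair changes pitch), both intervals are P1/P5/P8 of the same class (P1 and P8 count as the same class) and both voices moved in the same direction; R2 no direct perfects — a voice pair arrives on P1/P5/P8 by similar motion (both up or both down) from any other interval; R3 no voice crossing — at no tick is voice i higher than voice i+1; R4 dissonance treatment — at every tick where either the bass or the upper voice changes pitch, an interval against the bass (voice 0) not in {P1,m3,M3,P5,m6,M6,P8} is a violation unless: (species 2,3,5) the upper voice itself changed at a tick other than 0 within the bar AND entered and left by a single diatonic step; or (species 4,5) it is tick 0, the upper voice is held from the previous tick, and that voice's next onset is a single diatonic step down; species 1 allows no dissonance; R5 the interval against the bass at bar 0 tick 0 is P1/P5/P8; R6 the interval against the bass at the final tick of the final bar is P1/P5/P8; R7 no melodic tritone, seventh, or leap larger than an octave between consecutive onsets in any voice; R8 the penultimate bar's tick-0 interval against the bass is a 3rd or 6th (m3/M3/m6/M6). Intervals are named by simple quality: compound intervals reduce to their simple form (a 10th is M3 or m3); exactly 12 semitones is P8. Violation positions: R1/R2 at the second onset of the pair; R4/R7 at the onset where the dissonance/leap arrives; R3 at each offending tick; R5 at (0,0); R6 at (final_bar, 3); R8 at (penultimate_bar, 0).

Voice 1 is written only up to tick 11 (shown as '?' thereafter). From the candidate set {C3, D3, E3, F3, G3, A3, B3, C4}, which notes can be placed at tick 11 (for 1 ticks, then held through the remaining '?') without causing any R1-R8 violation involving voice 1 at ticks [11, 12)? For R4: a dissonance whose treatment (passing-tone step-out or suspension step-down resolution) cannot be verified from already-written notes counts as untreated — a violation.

{A3, C3, C4, E3, G3}

C3: legal
D3: violates R4
E3: legal
F3: violates R4
G3: legal
A3: legal
B3: violates R4
C4: legal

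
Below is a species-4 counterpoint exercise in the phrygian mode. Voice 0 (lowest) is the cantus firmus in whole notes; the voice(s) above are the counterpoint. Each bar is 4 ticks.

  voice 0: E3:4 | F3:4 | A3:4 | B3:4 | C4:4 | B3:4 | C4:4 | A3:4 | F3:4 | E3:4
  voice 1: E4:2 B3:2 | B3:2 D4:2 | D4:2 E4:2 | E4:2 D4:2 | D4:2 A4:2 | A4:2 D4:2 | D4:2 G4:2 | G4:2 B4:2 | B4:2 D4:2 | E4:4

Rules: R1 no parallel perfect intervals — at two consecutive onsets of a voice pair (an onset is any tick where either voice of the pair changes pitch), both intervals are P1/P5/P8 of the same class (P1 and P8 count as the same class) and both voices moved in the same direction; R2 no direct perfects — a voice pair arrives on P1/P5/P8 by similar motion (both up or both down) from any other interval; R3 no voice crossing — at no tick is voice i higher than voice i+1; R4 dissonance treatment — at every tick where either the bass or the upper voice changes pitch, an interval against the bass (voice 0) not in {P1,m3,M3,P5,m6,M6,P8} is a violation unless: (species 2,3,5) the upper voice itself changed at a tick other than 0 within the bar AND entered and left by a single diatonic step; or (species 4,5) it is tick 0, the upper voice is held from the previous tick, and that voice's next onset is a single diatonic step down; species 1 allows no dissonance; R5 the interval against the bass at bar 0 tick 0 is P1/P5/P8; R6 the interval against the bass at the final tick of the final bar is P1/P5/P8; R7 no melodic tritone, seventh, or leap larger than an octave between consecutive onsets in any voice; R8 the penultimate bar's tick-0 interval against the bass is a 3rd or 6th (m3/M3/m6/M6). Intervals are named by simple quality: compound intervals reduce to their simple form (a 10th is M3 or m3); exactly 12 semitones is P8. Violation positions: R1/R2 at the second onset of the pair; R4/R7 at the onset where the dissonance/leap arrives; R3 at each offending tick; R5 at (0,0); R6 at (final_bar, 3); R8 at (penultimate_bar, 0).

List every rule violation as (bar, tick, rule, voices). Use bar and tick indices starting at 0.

(1, 0, R4, (0, 1))
(2, 0, R4, (0, 1))
(4, 0, R4, (0, 1))
(5, 0, R4, (0, 1))
(6, 0, R4, (0, 1))
(7, 0, R4, (0, 1))
(7, 2, R4, (0, 1))
(8, 0, R4, (0, 1))
(8, 0, R8, (0, 1))

bar 0: v0=E3 v1=E4 downbeat P8
bar 1: v0=F3 v1=B3 downbeat TT
bar 2: v0=A3 v1=D4 downbeat P4
bar 3: v0=B3 v1=E4 downbeat P4
bar 4: v0=C4 v1=D4 downbeat M2
bar 5: v0=B3 v1=A4 downbeat m7
bar 6: v0=C4 v1=D4 downbeat M2
bar 7: v0=A3 v1=G4 downbeat m7
bar 8: v0=F3 v1=B4 downbeat TT
bar 9: v0=E3 v1=E4 downbeat P8
  -> R4 @ bar 1 tick 0 v(0, 1): F3/B3 TT untreated
  -> R4 @ bar 2 tick 0 v(0, 1): A3/D4 P4 untreated
  -> R4 @ bar 4 tick 0 v(0, 1): C4/D4 M2 untreated
  -> R4 @ bar 5 tick 0 v(0, 1): B3/A4 m7 untreated
  -> R4 @ bar 6 tick 0 v(0, 1): C4/D4 M2 untreated
  -> R4 @ bar 7 tick 0 v(0, 1): A3/G4 m7 untreated
  -> R4 @ bar 7 tick 2 v(0, 1): A3/B4 M2 untreated
  -> R4 @ bar 8 tick 0 v(0, 1): F3/B4 TT untreated
  -> R8 @ bar 8 tick 0 v(0, 1): penult TT not 3rd/6th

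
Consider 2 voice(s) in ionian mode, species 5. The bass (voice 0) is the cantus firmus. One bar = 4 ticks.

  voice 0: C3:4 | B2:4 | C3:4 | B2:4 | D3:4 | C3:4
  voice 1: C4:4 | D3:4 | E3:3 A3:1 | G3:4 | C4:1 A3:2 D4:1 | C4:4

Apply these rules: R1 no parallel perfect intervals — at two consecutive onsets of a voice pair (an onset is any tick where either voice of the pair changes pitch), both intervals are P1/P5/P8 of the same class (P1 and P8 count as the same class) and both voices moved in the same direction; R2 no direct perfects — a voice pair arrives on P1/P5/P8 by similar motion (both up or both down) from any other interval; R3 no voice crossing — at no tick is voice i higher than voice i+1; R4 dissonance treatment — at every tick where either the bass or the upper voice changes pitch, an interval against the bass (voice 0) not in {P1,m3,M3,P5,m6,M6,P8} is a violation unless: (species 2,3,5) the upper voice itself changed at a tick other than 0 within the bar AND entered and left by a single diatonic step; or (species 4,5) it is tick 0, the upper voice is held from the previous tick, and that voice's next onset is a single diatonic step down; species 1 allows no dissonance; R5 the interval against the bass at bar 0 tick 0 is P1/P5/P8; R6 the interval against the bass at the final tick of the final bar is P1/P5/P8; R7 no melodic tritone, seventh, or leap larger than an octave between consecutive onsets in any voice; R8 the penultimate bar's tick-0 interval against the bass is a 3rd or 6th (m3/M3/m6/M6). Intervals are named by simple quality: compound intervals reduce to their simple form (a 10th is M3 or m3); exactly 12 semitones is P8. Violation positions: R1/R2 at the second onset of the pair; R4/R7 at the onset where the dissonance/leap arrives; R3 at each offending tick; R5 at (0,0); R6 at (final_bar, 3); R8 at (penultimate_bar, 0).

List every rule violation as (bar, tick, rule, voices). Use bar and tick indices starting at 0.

bar 0: v0=C3 v1=C4 downbeat P8
bar 1: v0=B2 v1=D3 downbeat m3
bar 2: v0=C3 v1=E3 downbeat M3
bar 3: v0=B2 v1=G3 downbeat m6
bar 4: v0=D3 v1=C4 downbeat m7
bar 5: v0=C3 v1=C4 downbeat P8
  -> R7 @ bar 1 tick 0 v(1,): C4->D3 leap 10st
  -> R4 @ bar 4 tick 0 v(0, 1): D3/C4 m7 untreated
  -> R8 @ bar 4 tick 0 v(0, 1): penult m7 not 3rd/6th
  -> R1 @ bar 5 tick 0 v(0, 1): D3/D4 P8 -> C3/C4 P8 similar

(1, 0, R7, (1,))
(4, 0, R4, (0, 1))
(4, 0, R8, (0, 1))
(5, 0, R1, (0, 1))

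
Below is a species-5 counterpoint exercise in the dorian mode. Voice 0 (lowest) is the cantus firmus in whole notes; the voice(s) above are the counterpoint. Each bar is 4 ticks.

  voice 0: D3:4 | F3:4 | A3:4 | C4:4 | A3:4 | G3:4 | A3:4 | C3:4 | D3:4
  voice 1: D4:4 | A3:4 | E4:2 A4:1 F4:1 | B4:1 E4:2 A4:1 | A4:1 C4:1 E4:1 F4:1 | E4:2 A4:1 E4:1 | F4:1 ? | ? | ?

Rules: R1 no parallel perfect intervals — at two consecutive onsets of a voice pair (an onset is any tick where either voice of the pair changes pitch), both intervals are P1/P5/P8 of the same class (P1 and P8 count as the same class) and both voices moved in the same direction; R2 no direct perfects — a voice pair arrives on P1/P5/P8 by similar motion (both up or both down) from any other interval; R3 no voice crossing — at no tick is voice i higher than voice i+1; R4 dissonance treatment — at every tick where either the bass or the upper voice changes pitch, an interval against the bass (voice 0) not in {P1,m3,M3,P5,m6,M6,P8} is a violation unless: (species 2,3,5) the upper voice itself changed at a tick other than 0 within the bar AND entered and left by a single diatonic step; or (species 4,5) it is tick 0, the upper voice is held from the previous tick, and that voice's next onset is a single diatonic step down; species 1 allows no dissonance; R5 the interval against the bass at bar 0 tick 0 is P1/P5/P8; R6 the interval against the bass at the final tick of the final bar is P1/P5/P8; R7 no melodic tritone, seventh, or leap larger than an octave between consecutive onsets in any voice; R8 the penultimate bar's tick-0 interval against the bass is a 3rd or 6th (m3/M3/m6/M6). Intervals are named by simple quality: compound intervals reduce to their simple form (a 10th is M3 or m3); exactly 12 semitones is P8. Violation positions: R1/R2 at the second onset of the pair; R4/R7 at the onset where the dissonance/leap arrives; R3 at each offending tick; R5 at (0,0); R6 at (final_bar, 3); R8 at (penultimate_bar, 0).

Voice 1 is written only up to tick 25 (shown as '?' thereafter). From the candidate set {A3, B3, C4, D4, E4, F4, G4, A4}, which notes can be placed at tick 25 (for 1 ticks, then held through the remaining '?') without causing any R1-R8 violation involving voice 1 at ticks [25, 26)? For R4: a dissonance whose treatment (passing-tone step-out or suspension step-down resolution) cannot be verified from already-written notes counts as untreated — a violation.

{A3, A4, C4, E4, F4}

A3: legal
B3: violates R4,R7
C4: legal
D4: violates R4
E4: legal
F4: legal
G4: violates R4
A4: legal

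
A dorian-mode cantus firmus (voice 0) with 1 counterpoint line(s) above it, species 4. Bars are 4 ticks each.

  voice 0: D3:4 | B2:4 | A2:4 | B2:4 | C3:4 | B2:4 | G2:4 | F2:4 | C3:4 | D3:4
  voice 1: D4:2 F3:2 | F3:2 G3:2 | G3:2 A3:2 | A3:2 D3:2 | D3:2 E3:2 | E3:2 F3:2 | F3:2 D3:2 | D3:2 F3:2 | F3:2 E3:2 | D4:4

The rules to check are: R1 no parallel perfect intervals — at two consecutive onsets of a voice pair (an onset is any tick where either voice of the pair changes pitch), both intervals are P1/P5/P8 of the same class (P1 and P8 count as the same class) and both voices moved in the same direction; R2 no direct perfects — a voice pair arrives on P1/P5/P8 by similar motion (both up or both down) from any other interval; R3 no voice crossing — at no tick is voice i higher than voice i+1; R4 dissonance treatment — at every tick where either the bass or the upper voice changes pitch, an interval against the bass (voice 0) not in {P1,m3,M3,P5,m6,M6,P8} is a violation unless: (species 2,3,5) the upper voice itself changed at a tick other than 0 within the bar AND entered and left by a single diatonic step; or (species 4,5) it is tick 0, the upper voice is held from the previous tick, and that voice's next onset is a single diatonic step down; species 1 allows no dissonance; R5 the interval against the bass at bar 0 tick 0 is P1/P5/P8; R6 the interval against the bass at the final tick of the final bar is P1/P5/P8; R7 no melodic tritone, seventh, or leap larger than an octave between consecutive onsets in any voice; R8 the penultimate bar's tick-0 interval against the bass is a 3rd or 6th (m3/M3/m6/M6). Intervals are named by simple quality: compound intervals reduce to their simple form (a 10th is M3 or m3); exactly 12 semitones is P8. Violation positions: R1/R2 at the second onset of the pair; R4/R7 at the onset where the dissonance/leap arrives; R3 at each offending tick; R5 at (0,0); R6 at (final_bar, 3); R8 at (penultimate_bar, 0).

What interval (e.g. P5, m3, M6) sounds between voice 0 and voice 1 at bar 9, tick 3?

voice 0=D3 voice 1=D4 -> P8

P8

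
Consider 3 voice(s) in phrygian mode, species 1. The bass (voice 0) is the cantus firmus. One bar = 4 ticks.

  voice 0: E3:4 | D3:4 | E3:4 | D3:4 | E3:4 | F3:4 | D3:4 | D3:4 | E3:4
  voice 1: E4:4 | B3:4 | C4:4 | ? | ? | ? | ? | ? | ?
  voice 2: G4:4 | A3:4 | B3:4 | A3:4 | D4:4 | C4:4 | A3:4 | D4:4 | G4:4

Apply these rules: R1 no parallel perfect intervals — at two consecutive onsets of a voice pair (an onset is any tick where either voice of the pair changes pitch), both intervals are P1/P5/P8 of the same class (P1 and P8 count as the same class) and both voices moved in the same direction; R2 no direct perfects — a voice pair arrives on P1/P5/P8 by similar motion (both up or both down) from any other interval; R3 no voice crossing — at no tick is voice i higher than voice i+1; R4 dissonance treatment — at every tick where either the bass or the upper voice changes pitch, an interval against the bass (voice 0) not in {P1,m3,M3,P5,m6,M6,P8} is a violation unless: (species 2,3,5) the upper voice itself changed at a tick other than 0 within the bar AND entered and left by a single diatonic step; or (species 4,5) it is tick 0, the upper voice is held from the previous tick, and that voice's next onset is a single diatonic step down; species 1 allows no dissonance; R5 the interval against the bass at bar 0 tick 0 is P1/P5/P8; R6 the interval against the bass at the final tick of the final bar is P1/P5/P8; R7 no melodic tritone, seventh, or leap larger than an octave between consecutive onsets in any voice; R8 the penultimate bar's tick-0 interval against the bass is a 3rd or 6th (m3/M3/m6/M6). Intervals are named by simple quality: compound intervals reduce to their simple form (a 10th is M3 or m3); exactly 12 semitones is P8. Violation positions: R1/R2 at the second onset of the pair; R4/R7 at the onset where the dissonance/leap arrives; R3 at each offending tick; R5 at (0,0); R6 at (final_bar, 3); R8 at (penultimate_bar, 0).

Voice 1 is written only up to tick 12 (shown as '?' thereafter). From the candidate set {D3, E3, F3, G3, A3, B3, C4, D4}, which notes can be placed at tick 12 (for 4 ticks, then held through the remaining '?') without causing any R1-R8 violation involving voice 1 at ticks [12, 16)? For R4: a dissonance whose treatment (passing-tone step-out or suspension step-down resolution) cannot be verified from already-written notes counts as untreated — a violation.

D3: violates R2,R7
E3: violates R4
F3: legal
G3: violates R4
A3: violates R2
B3: violates R3
C4: violates R3,R4
D4: violates R3

{F3}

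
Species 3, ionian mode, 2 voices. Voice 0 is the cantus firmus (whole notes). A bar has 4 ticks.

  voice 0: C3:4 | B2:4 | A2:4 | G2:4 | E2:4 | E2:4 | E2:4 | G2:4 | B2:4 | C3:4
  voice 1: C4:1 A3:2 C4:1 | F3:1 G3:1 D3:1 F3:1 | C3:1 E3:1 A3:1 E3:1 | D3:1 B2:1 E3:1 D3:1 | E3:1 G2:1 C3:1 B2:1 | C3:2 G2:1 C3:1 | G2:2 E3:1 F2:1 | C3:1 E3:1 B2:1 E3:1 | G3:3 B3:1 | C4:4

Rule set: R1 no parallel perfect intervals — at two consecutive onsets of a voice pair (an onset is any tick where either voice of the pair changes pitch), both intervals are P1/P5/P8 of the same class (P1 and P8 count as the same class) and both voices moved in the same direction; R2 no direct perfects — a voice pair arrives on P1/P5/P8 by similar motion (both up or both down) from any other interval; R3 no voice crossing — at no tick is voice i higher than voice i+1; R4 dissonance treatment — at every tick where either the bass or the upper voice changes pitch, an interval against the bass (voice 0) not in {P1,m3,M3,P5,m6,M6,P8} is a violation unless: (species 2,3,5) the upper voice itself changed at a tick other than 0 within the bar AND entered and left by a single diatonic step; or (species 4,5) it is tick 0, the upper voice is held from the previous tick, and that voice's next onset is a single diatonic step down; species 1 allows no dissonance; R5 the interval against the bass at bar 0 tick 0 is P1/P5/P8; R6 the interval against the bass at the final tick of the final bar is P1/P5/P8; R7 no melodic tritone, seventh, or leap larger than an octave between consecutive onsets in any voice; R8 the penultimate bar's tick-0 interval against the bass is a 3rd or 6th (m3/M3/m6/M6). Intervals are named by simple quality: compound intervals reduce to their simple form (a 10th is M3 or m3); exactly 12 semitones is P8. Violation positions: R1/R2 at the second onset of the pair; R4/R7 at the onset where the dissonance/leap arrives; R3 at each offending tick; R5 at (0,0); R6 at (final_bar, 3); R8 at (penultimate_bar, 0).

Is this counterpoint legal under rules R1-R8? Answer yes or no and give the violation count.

bar 0: v0=C3 v1=C4 (P8)
bar 1: v0=B2 v1=F3 (TT)
bar 2: v0=A2 v1=C3 (m3)
bar 3: v0=G2 v1=D3 (P5)
bar 4: v0=E2 v1=E3 (P8)
bar 5: v0=E2 v1=C3 (m6)
bar 6: v0=E2 v1=G2 (m3)
bar 7: v0=G2 v1=C3 (P4)
bar 8: v0=B2 v1=G3 (m6)
bar 9: v0=C3 v1=C4 (P8)
  R4 @ bar1.0: B2/F3 TT untreated
  R4 @ bar1.3: B2/F3 TT untreated
  R1 @ bar3.0: A2/E3 P5 -> G2/D3 P5 similar
  R4 @ bar6.3: E2/F2 m2 untreated
  R7 @ bar6.3: E3->F2 leap 11st
  R4 @ bar7.0: G2/C3 P4 untreated
  R1 @ bar9.0: B2/B3 P8 -> C3/C4 P8 similar

No (7 violations)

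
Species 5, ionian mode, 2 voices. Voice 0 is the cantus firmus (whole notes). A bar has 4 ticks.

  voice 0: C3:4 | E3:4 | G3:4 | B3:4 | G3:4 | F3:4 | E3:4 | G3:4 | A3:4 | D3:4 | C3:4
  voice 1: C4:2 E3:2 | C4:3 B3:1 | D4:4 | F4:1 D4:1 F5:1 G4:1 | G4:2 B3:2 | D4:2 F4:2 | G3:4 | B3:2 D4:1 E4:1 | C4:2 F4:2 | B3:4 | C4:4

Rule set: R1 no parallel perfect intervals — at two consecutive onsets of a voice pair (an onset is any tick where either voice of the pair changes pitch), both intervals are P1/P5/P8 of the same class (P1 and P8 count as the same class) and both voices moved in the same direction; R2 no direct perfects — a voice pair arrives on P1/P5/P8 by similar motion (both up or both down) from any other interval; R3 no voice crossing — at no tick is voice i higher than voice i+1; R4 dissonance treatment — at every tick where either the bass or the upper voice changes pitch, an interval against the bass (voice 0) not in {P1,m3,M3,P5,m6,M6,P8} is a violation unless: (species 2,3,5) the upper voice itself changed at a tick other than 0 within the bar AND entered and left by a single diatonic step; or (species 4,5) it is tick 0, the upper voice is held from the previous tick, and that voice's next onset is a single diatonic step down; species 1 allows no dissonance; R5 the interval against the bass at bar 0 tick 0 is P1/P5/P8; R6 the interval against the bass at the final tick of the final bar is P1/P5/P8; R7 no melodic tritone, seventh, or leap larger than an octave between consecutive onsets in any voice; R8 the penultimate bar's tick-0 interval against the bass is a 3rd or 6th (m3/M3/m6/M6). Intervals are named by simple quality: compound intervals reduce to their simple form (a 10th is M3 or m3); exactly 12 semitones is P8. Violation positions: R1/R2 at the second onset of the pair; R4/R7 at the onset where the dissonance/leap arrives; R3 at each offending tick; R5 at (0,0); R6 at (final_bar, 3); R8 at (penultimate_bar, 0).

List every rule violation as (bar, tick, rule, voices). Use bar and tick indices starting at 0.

(2, 0, R1, (0, 1))
(3, 0, R4, (0, 1))
(3, 2, R4, (0, 1))
(3, 2, R7, (1,))
(3, 3, R7, (1,))
(6, 0, R7, (1,))
(9, 0, R7, (1,))

bar 0: v0=C3 v1=C4 downbeat P8
bar 1: v0=E3 v1=C4 downbeat m6
bar 2: v0=G3 v1=D4 downbeat P5
bar 3: v0=B3 v1=F4 downbeat TT
bar 4: v0=G3 v1=G4 downbeat P8
bar 5: v0=F3 v1=D4 downbeat M6
bar 6: v0=E3 v1=G3 downbeat m3
bar 7: v0=G3 v1=B3 downbeat M3
bar 8: v0=A3 v1=C4 downbeat m3
bar 9: v0=D3 v1=B3 downbeat M6
bar 10: v0=C3 v1=C4 downbeat P8
  -> R1 @ bar 2 tick 0 v(0, 1): E3/B3 P5 -> G3/D4 P5 similar
  -> R4 @ bar 3 tick 0 v(0, 1): B3/F4 TT untreated
  -> R4 @ bar 3 tick 2 v(0, 1): B3/F5 TT untreated
  -> R7 @ bar 3 tick 2 v(1,): D4->F5 leap 15st
  -> R7 @ bar 3 tick 3 v(1,): F5->G4 leap 10st
  -> R7 @ bar 6 tick 0 v(1,): F4->G3 leap 10st
  -> R7 @ bar 9 tick 0 v(1,): F4->B3 leap 6st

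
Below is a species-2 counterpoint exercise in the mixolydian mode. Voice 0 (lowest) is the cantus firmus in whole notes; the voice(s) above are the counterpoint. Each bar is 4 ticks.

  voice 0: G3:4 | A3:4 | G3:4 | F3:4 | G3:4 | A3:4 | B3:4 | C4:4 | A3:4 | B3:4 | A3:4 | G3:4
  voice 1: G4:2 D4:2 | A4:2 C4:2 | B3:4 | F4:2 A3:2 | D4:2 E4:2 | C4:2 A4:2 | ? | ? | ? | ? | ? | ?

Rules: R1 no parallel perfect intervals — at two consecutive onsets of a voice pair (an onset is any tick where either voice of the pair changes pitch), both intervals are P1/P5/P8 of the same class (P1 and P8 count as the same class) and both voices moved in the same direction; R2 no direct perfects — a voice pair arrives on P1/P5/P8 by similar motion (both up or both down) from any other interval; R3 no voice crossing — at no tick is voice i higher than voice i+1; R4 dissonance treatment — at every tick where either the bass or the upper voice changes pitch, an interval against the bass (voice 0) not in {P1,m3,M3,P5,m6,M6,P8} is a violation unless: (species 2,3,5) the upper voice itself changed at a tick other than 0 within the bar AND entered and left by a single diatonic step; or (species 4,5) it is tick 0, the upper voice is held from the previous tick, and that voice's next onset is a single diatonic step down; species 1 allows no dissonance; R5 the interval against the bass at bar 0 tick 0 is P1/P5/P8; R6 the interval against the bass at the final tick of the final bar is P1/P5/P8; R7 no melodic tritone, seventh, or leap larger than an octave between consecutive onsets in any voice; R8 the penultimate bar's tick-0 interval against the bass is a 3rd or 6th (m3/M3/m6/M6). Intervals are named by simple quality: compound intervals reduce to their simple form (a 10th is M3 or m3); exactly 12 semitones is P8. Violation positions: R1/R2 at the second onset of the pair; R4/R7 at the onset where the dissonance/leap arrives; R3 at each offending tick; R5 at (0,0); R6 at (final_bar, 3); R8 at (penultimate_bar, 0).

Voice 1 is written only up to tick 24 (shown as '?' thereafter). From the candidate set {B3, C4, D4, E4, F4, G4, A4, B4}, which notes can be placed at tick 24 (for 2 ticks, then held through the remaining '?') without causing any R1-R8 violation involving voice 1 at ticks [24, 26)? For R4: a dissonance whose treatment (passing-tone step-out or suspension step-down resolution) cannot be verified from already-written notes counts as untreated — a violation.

{D4, G4}

B3: violates R7
C4: violates R4
D4: legal
E4: violates R4
F4: violates R4
G4: legal
A4: violates R4
B4: violates R1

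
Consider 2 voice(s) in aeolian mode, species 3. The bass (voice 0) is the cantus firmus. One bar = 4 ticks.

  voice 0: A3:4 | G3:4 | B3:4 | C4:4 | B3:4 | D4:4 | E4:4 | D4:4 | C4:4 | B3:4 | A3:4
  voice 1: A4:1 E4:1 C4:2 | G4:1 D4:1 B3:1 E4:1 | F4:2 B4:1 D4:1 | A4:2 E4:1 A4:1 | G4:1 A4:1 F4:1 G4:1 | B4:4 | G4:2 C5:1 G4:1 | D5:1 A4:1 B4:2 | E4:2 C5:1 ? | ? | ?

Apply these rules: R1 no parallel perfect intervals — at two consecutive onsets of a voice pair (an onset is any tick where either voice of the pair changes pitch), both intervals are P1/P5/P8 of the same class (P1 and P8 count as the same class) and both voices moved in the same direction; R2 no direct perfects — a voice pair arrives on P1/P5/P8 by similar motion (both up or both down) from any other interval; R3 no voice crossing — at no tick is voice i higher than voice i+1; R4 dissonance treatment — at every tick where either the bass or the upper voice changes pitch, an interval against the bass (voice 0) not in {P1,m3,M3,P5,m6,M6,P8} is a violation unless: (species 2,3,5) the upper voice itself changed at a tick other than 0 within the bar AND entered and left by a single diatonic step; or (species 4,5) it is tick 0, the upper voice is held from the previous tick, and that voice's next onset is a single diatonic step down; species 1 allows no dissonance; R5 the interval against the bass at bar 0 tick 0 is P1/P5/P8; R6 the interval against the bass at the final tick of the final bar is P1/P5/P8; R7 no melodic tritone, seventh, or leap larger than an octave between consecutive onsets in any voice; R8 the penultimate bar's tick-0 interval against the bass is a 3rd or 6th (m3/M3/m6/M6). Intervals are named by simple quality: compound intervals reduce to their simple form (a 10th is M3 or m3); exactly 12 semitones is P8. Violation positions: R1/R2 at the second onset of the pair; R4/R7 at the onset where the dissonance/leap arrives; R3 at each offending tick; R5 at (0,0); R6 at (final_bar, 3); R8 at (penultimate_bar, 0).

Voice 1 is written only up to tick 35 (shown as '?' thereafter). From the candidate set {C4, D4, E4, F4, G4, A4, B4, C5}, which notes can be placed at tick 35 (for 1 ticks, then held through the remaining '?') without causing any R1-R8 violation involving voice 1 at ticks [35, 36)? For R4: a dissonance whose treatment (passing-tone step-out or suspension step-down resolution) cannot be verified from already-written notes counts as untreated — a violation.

{A4, C4, C5, E4, G4}

C4: legal
D4: violates R4,R7
E4: legal
F4: violates R4
G4: legal
A4: legal
B4: violates R4
C5: legal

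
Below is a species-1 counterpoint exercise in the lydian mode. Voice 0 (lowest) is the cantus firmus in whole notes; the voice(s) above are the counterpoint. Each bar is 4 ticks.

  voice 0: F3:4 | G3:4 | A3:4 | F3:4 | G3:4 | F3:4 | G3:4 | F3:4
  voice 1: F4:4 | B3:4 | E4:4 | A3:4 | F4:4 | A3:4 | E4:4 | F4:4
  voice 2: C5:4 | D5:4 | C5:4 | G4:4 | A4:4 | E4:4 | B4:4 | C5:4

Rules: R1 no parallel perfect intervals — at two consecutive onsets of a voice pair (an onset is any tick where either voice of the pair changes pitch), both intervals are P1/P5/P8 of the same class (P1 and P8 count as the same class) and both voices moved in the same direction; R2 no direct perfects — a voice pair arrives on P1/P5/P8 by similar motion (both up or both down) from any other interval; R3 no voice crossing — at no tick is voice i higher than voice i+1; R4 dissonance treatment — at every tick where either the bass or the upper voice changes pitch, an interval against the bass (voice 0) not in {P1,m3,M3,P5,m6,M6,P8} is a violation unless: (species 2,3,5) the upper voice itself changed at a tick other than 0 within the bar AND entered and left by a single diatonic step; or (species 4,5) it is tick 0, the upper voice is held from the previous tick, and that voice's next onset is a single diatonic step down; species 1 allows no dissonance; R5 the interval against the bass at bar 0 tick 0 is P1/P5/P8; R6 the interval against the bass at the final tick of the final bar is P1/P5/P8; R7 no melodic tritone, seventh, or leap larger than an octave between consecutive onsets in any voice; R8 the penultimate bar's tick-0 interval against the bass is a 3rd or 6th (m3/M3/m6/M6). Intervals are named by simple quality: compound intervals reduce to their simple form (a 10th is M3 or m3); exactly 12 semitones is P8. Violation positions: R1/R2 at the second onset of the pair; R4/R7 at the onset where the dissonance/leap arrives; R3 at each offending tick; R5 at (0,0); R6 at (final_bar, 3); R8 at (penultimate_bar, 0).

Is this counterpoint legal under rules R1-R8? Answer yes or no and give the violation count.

No (10 violations)

bar 0: v0=F3 v1=F4 v2=C5 (P5)
bar 1: v0=G3 v1=B3 v2=D5 (P5)
bar 2: v0=A3 v1=E4 v2=C5 (m3)
bar 3: v0=F3 v1=A3 v2=G4 (M2)
bar 4: v0=G3 v1=F4 v2=A4 (M2)
bar 5: v0=F3 v1=A3 v2=E4 (M7)
bar 6: v0=G3 v1=E4 v2=B4 (M3)
bar 7: v0=F3 v1=F4 v2=C5 (P5)
  R1 @ bar1.0: F3/C5 P5 -> G3/D5 P5 similar
  R7 @ bar1.0: F4->B3 leap 6st
  R2 @ bar2.0: G3/B3 M3 -> A3/E4 P5 similar
  R4 @ bar3.0: F3/G4 M2 untreated
  R4 @ bar4.0: G3/F4 m7 untreated
  R4 @ bar4.0: G3/A4 M2 untreated
  R2 @ bar5.0: F4/A4 M3 -> A3/E4 P5 similar
  R4 @ bar5.0: F3/E4 M7 untreated
  R1 @ bar6.0: A3/E4 P5 -> E4/B4 P5 similar
  R1 @ bar7.0: E4/B4 P5 -> F4/C5 P5 similar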